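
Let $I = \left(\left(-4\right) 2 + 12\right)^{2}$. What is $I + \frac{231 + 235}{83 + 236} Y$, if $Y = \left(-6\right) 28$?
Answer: $- \frac{73184}{319} \approx -229.42$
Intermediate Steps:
$Y = -168$
$I = 16$ ($I = \left(-8 + 12\right)^{2} = 4^{2} = 16$)
$I + \frac{231 + 235}{83 + 236} Y = 16 + \frac{231 + 235}{83 + 236} \left(-168\right) = 16 + \frac{466}{319} \left(-168\right) = 16 - \frac{78288}{319} = - \frac{73184}{319}$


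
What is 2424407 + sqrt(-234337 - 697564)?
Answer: 2424407 + I*sqrt(931901) ≈ 2.4244e+6 + 965.35*I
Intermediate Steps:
2424407 + sqrt(-234337 - 697564) = 2424407 + sqrt(-931901) = 2424407 + I*sqrt(931901)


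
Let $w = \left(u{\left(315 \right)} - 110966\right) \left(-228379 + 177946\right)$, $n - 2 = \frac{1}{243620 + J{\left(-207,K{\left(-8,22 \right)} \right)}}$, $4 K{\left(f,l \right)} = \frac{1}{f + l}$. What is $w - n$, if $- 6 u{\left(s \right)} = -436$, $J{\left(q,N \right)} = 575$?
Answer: $\frac{1365705341910209}{244195} \approx 5.5927 \cdot 10^{9}$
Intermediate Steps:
$K{\left(f,l \right)} = \frac{1}{4 \left(f + l\right)}$
$u{\left(s \right)} = \frac{218}{3}$ ($u{\left(s \right)} = \left(- \frac{1}{6}\right) \left(-436\right) = \frac{218}{3}$)
$n = \frac{488391}{244195}$ ($n = 2 + \frac{1}{243620 + 575} = 2 + \frac{1}{244195} = \frac{488391}{244195} \approx 2.0$)
$w = 5592683480$ ($w = \left(\frac{218}{3} - 110966\right) \left(-228379 + 177946\right) = \left(- \frac{332680}{3}\right) \left(-50433\right) = 5592683480$)
$w - n = 5592683480 - \frac{488391}{244195} = \frac{1365705341910209}{244195}$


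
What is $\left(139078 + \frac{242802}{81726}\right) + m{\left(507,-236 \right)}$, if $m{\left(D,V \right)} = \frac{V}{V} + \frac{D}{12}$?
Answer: $\frac{7580044053}{54484} \approx 1.3912 \cdot 10^{5}$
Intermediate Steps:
$m{\left(D,V \right)} = 1 + \frac{D}{12}$ ($m{\left(D,V \right)} = 1 + D \frac{1}{12} = 1 + \frac{D}{12}$)
$\left(139078 + \frac{242802}{81726}\right) + m{\left(507,-236 \right)} = \left(139078 + \frac{242802}{81726}\right) + \left(1 + \frac{1}{12} \cdot 507\right) = \left(139078 + 242802 \cdot \frac{1}{81726}\right) + \left(1 + \frac{169}{4}\right) = \left(139078 + \frac{40467}{13621}\right) + \frac{173}{4} = \frac{1894421905}{13621} + \frac{173}{4} = \frac{7580044053}{54484}$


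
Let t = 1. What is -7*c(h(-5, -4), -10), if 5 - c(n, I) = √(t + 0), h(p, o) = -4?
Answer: -28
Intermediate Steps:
c(n, I) = 4 (c(n, I) = 5 - √(1 + 0) = 5 - √1 = 5 - 1*1 = 5 - 1 = 4)
-7*c(h(-5, -4), -10) = -7*4 = -28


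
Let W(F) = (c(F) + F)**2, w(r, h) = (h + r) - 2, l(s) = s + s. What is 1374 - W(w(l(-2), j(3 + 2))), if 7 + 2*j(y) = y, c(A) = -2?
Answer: 1293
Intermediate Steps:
l(s) = 2*s
j(y) = -7/2 + y/2
w(r, h) = -2 + h + r
W(F) = (-2 + F)**2
1374 - W(w(l(-2), j(3 + 2))) = 1374 - (-2 + (-2 + (-7/2 + (3 + 2)/2) + 2*(-2)))**2 = 1374 - (-2 + (-2 + (-7/2 + (1/2)*5) - 4))**2 = 1374 - (-2 + (-2 + (-7/2 + 5/2) - 4))**2 = 1374 - (-2 + (-2 - 1 - 4))**2 = 1374 - (-2 - 7)**2 = 1374 - 1*(-9)**2 = 1374 - 1*81 = 1374 - 81 = 1293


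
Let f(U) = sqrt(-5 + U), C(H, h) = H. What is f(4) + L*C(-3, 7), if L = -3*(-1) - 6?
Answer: 9 + I ≈ 9.0 + 1.0*I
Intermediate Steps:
L = -3 (L = 3 - 6 = -3)
f(4) + L*C(-3, 7) = sqrt(-5 + 4) - 3*(-3) = sqrt(-1) + 9 = I + 9 = 9 + I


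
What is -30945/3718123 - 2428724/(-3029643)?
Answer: 26998617107/34031979819 ≈ 0.79333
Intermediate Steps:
-30945/3718123 - 2428724/(-3029643) = -30945*1/3718123 - 2428724*(-1/3029643) = -30945/3718123 + 2428724/3029643 = 26998617107/34031979819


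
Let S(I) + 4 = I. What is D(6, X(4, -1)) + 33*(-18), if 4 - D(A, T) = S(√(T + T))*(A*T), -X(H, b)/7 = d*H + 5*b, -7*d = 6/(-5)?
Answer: 674/5 - 906*√1510/25 ≈ -1273.4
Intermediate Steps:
d = 6/35 (d = -6/(7*(-5)) = -6*(-1)/(7*5) = -⅐*(-6/5) = 6/35 ≈ 0.17143)
X(H, b) = -35*b - 6*H/5 (X(H, b) = -7*(6*H/35 + 5*b) = -7*(5*b + 6*H/35) = -35*b - 6*H/5)
S(I) = -4 + I
D(A, T) = 4 - A*T*(-4 + √2*√T) (D(A, T) = 4 - (-4 + √(T + T))*A*T = 4 - (-4 + √(2*T))*A*T = 4 - (-4 + √2*√T)*A*T = 4 - A*T*(-4 + √2*√T))
D(6, X(4, -1)) + 33*(-18) = (4 - 1*6*(-35*(-1) - 6/5*4)*(-4 + √2*√(-35*(-1) - 6/5*4))) + 33*(-18) = (4 - 1*6*(35 - 24/5)*(-4 + √2*√(35 - 24/5))) - 594 = (4 - 1*6*151/5*(-4 + √2*√(151/5))) - 594 = (4 - 1*6*151/5*(-4 + √2*(√755/5))) - 594 = (4 - 1*6*151/5*(-4 + √1510/5)) - 594 = (4 + (3624/5 - 906*√1510/25)) - 594 = (3644/5 - 906*√1510/25) - 594 = 674/5 - 906*√1510/25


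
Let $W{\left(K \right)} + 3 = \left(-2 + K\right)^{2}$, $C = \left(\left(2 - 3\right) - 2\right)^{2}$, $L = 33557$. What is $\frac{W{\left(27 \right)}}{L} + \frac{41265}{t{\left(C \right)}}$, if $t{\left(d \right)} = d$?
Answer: $\frac{153859467}{33557} \approx 4585.0$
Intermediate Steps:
$C = 9$ ($C = \left(\left(2 - 3\right) - 2\right)^{2} = \left(-1 - 2\right)^{2} = \left(-3\right)^{2} = 9$)
$W{\left(K \right)} = -3 + \left(-2 + K\right)^{2}$
$\frac{W{\left(27 \right)}}{L} + \frac{41265}{t{\left(C \right)}} = \frac{-3 + \left(-2 + 27\right)^{2}}{33557} + \frac{41265}{9} = \left(-3 + 25^{2}\right) \frac{1}{33557} + 41265 \cdot \frac{1}{9} = \left(-3 + 625\right) \frac{1}{33557} + 4585 = 622 \cdot \frac{1}{33557} + 4585 = \frac{622}{33557} + 4585 = \frac{153859467}{33557}$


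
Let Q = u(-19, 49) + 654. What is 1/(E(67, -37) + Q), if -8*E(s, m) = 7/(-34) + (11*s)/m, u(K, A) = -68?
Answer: 10064/5922821 ≈ 0.0016992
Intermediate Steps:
E(s, m) = 7/272 - 11*s/(8*m) (E(s, m) = -(7/(-34) + (11*s)/m)/8 = -(7*(-1/34) + 11*s/m)/8 = -(-7/34 + 11*s/m)/8 = 7/272 - 11*s/(8*m))
Q = 586 (Q = -68 + 654 = 586)
1/(E(67, -37) + Q) = 1/((1/272)*(-374*67 + 7*(-37))/(-37) + 586) = 1/((1/272)*(-1/37)*(-25058 - 259) + 586) = 1/((1/272)*(-1/37)*(-25317) + 586) = 1/(25317/10064 + 586) = 1/(5922821/10064) = 10064/5922821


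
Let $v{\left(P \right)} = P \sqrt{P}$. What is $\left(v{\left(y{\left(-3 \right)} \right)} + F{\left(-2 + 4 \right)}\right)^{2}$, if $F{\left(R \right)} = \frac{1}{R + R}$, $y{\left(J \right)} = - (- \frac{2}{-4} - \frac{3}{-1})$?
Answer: $\frac{\left(1 - 7 i \sqrt{14}\right)^{2}}{16} \approx -42.813 - 3.2739 i$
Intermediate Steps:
$y{\left(J \right)} = - \frac{7}{2}$ ($y{\left(J \right)} = - (\left(-2\right) \left(- \frac{1}{4}\right) - -3) = - (\frac{1}{2} + 3) = \left(-1\right) \frac{7}{2} = - \frac{7}{2}$)
$F{\left(R \right)} = \frac{1}{2 R}$
$v{\left(P \right)} = P^{\frac{3}{2}}$
$\left(v{\left(y{\left(-3 \right)} \right)} + F{\left(-2 + 4 \right)}\right)^{2} = \left(\left(- \frac{7}{2}\right)^{\frac{3}{2}} + \frac{1}{2 \left(-2 + 4\right)}\right)^{2} = \left(- \frac{7 i \sqrt{14}}{4} + \frac{1}{2 \cdot 2}\right)^{2} = \left(- \frac{7 i \sqrt{14}}{4} + \frac{1}{2} \cdot \frac{1}{2}\right)^{2} = \left(- \frac{7 i \sqrt{14}}{4} + \frac{1}{4}\right)^{2} = \left(\frac{1}{4} - \frac{7 i \sqrt{14}}{4}\right)^{2}$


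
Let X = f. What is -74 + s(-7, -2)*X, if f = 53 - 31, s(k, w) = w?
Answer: -118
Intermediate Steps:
f = 22
X = 22
-74 + s(-7, -2)*X = -74 - 2*22 = -74 - 44 = -118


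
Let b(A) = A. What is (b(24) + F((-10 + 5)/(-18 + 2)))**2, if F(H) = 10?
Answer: 1156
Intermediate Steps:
(b(24) + F((-10 + 5)/(-18 + 2)))**2 = (24 + 10)**2 = 34**2 = 1156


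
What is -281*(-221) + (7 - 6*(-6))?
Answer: 62144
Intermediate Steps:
-281*(-221) + (7 - 6*(-6)) = 62101 + (7 + 36) = 62101 + 43 = 62144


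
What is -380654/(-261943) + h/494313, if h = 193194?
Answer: 79589345548/43160610053 ≈ 1.8440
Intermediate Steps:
-380654/(-261943) + h/494313 = -380654/(-261943) + 193194/494313 = -380654*(-1/261943) + 193194*(1/494313) = 380654/261943 + 64398/164771 = 79589345548/43160610053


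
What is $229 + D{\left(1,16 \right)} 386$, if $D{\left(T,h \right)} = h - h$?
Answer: $229$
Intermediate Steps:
$D{\left(T,h \right)} = 0$
$229 + D{\left(1,16 \right)} 386 = 229 + 0 \cdot 386 = 229 + 0 = 229$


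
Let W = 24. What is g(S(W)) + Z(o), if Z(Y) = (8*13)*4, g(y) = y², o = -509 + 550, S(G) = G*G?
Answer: 332192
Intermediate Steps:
S(G) = G²
o = 41
Z(Y) = 416 (Z(Y) = 104*4 = 416)
g(S(W)) + Z(o) = (24²)² + 416 = 576² + 416 = 331776 + 416 = 332192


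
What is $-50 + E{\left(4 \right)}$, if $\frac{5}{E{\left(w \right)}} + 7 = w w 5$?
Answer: $- \frac{3645}{73} \approx -49.932$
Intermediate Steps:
$E{\left(w \right)} = \frac{5}{-7 + 5 w^{2}}$ ($E{\left(w \right)} = \frac{5}{-7 + w w 5} = \frac{5}{-7 + w^{2} \cdot 5} = \frac{5}{-7 + 5 w^{2}}$)
$-50 + E{\left(4 \right)} = -50 + \frac{5}{-7 + 5 \cdot 4^{2}} = -50 + \frac{5}{-7 + 5 \cdot 16} = -50 + \frac{5}{-7 + 80} = -50 + \frac{5}{73} = - \frac{3645}{73}$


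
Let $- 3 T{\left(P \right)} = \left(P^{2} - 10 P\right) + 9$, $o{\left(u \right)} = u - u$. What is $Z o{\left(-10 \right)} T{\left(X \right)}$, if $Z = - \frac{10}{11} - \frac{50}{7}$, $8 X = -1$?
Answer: $0$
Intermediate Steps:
$o{\left(u \right)} = 0$
$X = - \frac{1}{8}$ ($X = \frac{1}{8} \left(-1\right) = - \frac{1}{8} \approx -0.125$)
$Z = - \frac{620}{77}$ ($Z = \left(-10\right) \frac{1}{11} - \frac{50}{7} = - \frac{10}{11} - \frac{50}{7} = - \frac{620}{77} \approx -8.0519$)
$T{\left(P \right)} = -3 - \frac{P^{2}}{3} + \frac{10 P}{3}$ ($T{\left(P \right)} = - \frac{\left(P^{2} - 10 P\right) + 9}{3} = - \frac{9 + P^{2} - 10 P}{3} = -3 - \frac{P^{2}}{3} + \frac{10 P}{3}$)
$Z o{\left(-10 \right)} T{\left(X \right)} = \left(- \frac{620}{77}\right) 0 \left(-3 - \frac{\left(- \frac{1}{8}\right)^{2}}{3} + \frac{10}{3} \left(- \frac{1}{8}\right)\right) = 0 \left(-3 - \frac{1}{192} - \frac{5}{12}\right) = 0 \left(- \frac{219}{64}\right) = 0$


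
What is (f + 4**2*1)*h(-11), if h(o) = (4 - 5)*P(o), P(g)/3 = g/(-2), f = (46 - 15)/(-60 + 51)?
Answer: -1243/6 ≈ -207.17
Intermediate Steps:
f = -31/9 (f = 31/(-9) = 31*(-1/9) = -31/9 ≈ -3.4444)
P(g) = -3*g/2 (P(g) = 3*(g/(-2)) = 3*(g*(-1/2)) = 3*(-g/2) = -3*g/2)
h(o) = 3*o/2 (h(o) = (4 - 5)*(-3*o/2) = -(-3)*o/2 = 3*o/2)
(f + 4**2*1)*h(-11) = (-31/9 + 4**2*1)*((3/2)*(-11)) = (-31/9 + 16*1)*(-33/2) = (-31/9 + 16)*(-33/2) = (113/9)*(-33/2) = -1243/6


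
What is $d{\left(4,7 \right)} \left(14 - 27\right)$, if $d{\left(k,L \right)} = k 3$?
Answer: $-156$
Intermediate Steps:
$d{\left(k,L \right)} = 3 k$
$d{\left(4,7 \right)} \left(14 - 27\right) = 3 \cdot 4 \left(14 - 27\right) = 12 \left(-13\right) = -156$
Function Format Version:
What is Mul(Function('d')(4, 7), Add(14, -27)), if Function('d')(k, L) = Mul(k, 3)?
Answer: -156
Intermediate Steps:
Function('d')(k, L) = Mul(3, k)
Mul(Function('d')(4, 7), Add(14, -27)) = Mul(Mul(3, 4), Add(14, -27)) = Mul(12, -13) = -156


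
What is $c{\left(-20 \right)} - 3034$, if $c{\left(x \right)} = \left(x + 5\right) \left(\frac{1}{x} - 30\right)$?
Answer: $- \frac{10333}{4} \approx -2583.3$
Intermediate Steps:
$c{\left(x \right)} = \left(-30 + \frac{1}{x}\right) \left(5 + x\right)$ ($c{\left(x \right)} = \left(5 + x\right) \left(-30 + \frac{1}{x}\right) = \left(-30 + \frac{1}{x}\right) \left(5 + x\right)$)
$c{\left(-20 \right)} - 3034 = \left(-149 - -600 + \frac{5}{-20}\right) - 3034 = \left(-149 + 600 + 5 \left(- \frac{1}{20}\right)\right) - 3034 = \left(-149 + 600 - \frac{1}{4}\right) - 3034 = \frac{1803}{4} - 3034 = - \frac{10333}{4}$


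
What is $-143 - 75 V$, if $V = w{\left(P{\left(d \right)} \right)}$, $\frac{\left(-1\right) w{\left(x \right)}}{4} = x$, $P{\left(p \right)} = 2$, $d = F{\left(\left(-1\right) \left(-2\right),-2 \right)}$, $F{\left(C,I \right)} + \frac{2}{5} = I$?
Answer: $457$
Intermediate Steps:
$F{\left(C,I \right)} = - \frac{2}{5} + I$
$d = - \frac{12}{5}$ ($d = - \frac{2}{5} - 2 = - \frac{12}{5} \approx -2.4$)
$w{\left(x \right)} = - 4 x$
$V = -8$ ($V = \left(-4\right) 2 = -8$)
$-143 - 75 V = -143 - -600 = -143 + 600 = 457$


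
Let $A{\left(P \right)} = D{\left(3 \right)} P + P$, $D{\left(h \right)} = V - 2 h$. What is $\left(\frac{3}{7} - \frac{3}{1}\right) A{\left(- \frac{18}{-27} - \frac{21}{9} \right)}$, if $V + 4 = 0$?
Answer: $- \frac{270}{7} \approx -38.571$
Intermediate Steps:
$V = -4$ ($V = -4 + 0 = -4$)
$D{\left(h \right)} = -4 - 2 h$
$A{\left(P \right)} = - 9 P$ ($A{\left(P \right)} = \left(-4 - 6\right) P + P = - 10 P + P = - 9 P$)
$\left(\frac{3}{7} - \frac{3}{1}\right) A{\left(- \frac{18}{-27} - \frac{21}{9} \right)} = \left(\frac{3}{7} - \frac{3}{1}\right) \left(- 9 \left(- \frac{18}{-27} - \frac{21}{9}\right)\right) = \left(3 \cdot \frac{1}{7} - 3\right) \left(- 9 \left(\left(-18\right) \left(- \frac{1}{27}\right) - \frac{7}{3}\right)\right) = \left(\frac{3}{7} - 3\right) \left(- 9 \left(\frac{2}{3} - \frac{7}{3}\right)\right) = - \frac{18 \left(\left(-9\right) \left(- \frac{5}{3}\right)\right)}{7} = \left(- \frac{18}{7}\right) 15 = - \frac{270}{7}$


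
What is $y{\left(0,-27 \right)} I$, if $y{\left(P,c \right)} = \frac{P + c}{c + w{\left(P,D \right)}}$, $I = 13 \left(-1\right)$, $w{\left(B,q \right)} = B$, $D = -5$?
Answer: $-13$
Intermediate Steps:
$I = -13$
$y{\left(P,c \right)} = 1$ ($y{\left(P,c \right)} = \frac{P + c}{c + P} = \frac{P + c}{P + c} = 1$)
$y{\left(0,-27 \right)} I = 1 \left(-13\right) = -13$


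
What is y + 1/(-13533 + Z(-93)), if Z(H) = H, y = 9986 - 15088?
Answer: -69519853/13626 ≈ -5102.0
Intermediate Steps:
y = -5102
y + 1/(-13533 + Z(-93)) = -5102 + 1/(-13533 - 93) = -5102 + 1/(-13626) = -5102 - 1/13626 = -69519853/13626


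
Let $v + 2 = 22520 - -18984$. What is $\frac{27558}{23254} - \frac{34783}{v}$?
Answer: $\frac{167434117}{482543754} \approx 0.34698$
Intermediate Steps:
$v = 41502$ ($v = -2 + \left(22520 - -18984\right) = -2 + \left(22520 + 18984\right) = -2 + 41504 = 41502$)
$\frac{27558}{23254} - \frac{34783}{v} = \frac{27558}{23254} - \frac{34783}{41502} = 27558 \cdot \frac{1}{23254} - \frac{34783}{41502} = \frac{13779}{11627} - \frac{34783}{41502} = \frac{167434117}{482543754}$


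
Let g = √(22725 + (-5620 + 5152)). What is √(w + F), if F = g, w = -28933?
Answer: √(-28933 + 3*√2473) ≈ 169.66*I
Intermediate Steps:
g = 3*√2473 (g = √(22725 - 468) = √22257 = 3*√2473 ≈ 149.19)
F = 3*√2473 ≈ 149.19
√(w + F) = √(-28933 + 3*√2473)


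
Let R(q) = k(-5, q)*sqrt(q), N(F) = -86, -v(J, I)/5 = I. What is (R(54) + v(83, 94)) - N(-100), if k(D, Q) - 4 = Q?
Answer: -384 + 174*sqrt(6) ≈ 42.211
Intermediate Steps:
k(D, Q) = 4 + Q
v(J, I) = -5*I
R(q) = sqrt(q)*(4 + q) (R(q) = (4 + q)*sqrt(q) = sqrt(q)*(4 + q))
(R(54) + v(83, 94)) - N(-100) = (sqrt(54)*(4 + 54) - 5*94) - 1*(-86) = ((3*sqrt(6))*58 - 470) + 86 = (174*sqrt(6) - 470) + 86 = (-470 + 174*sqrt(6)) + 86 = -384 + 174*sqrt(6)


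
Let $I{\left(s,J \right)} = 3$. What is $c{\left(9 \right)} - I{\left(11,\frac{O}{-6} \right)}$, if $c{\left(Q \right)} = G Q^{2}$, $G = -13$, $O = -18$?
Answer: $-1056$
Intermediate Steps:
$c{\left(Q \right)} = - 13 Q^{2}$
$c{\left(9 \right)} - I{\left(11,\frac{O}{-6} \right)} = - 13 \cdot 9^{2} - 3 = \left(-13\right) 81 - 3 = -1053 - 3 = -1056$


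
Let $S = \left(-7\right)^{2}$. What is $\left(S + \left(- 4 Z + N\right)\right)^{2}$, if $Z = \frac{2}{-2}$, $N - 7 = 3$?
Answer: $3969$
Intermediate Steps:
$N = 10$ ($N = 7 + 3 = 10$)
$Z = -1$ ($Z = 2 \left(- \frac{1}{2}\right) = -1$)
$S = 49$
$\left(S + \left(- 4 Z + N\right)\right)^{2} = \left(49 + \left(\left(-4\right) \left(-1\right) + 10\right)\right)^{2} = \left(49 + \left(4 + 10\right)\right)^{2} = \left(49 + 14\right)^{2} = 63^{2} = 3969$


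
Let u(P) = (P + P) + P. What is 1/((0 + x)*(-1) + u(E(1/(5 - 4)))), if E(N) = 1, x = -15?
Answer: 1/18 ≈ 0.055556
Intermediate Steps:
u(P) = 3*P (u(P) = 2*P + P = 3*P)
1/((0 + x)*(-1) + u(E(1/(5 - 4)))) = 1/((0 - 15)*(-1) + 3*1) = 1/(-15*(-1) + 3) = 1/(15 + 3) = 1/18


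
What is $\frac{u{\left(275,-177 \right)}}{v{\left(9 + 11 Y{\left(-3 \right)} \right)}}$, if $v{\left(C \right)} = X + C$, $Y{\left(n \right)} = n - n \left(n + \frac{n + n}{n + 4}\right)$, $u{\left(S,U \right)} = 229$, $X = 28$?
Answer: $- \frac{229}{293} \approx -0.78157$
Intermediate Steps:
$Y{\left(n \right)} = n - n \left(n + \frac{2 n}{4 + n}\right)$
$v{\left(C \right)} = 28 + C$
$\frac{u{\left(275,-177 \right)}}{v{\left(9 + 11 Y{\left(-3 \right)} \right)}} = \frac{229}{28 + \left(9 + 11 \left(- \frac{3 \left(4 - \left(-3\right)^{2} - -15\right)}{4 - 3}\right)\right)} = \frac{229}{28 + \left(9 + 11 \left(- \frac{3 \left(4 - 9 + 15\right)}{1}\right)\right)} = \frac{229}{28 + \left(9 + 11 \left(\left(-3\right) 1 \left(4 - 9 + 15\right)\right)\right)} = \frac{229}{28 + \left(9 + 11 \left(\left(-3\right) 1 \cdot 10\right)\right)} = \frac{229}{28 + \left(9 + 11 \left(-30\right)\right)} = \frac{229}{28 + \left(9 - 330\right)} = \frac{229}{28 - 321} = \frac{229}{-293} = 229 \left(- \frac{1}{293}\right) = - \frac{229}{293}$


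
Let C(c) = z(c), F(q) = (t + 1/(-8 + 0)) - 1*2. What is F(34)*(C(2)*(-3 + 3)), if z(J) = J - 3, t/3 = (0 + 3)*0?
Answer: 0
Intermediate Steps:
t = 0 (t = 3*((0 + 3)*0) = 3*(3*0) = 3*0 = 0)
z(J) = -3 + J
F(q) = -17/8 (F(q) = (0 + 1/(-8 + 0)) - 1*2 = (0 + 1/(-8)) - 2 = (0 - ⅛) - 2 = -⅛ - 2 = -17/8)
C(c) = -3 + c
F(34)*(C(2)*(-3 + 3)) = -17*(-3 + 2)*(-3 + 3)/8 = -(-17)*0/8 = -17/8*0 = 0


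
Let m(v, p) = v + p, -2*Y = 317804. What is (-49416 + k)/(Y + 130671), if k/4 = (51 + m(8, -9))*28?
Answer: 43816/28231 ≈ 1.5521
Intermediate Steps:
Y = -158902 (Y = -½*317804 = -158902)
m(v, p) = p + v
k = 5600 (k = 4*((51 + (-9 + 8))*28) = 4*((51 - 1)*28) = 4*(50*28) = 4*1400 = 5600)
(-49416 + k)/(Y + 130671) = (-49416 + 5600)/(-158902 + 130671) = -43816/(-28231) = -43816*(-1/28231) = 43816/28231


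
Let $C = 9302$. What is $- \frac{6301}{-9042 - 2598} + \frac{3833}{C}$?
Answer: $\frac{51614011}{54137640} \approx 0.95339$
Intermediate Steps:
$- \frac{6301}{-9042 - 2598} + \frac{3833}{C} = - \frac{6301}{-9042 - 2598} + \frac{3833}{9302} = - \frac{6301}{-9042 - 2598} + 3833 \cdot \frac{1}{9302} = - \frac{6301}{-11640} + \frac{3833}{9302} = \left(-6301\right) \left(- \frac{1}{11640}\right) + \frac{3833}{9302} = \frac{6301}{11640} + \frac{3833}{9302} = \frac{51614011}{54137640}$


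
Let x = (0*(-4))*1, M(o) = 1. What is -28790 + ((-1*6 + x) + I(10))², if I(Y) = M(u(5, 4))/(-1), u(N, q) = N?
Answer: -28741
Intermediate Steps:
x = 0 (x = 0*1 = 0)
I(Y) = -1 (I(Y) = 1/(-1) = 1*(-1) = -1)
-28790 + ((-1*6 + x) + I(10))² = -28790 + ((-1*6 + 0) - 1)² = -28790 + ((-6 + 0) - 1)² = -28790 + (-6 - 1)² = -28790 + (-7)² = -28790 + 49 = -28741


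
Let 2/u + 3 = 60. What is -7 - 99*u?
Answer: -199/19 ≈ -10.474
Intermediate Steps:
u = 2/57 (u = 2/(-3 + 60) = 2/57 ≈ 0.035088)
-7 - 99*u = -7 - 99*2/57 = -7 - 66/19 = -199/19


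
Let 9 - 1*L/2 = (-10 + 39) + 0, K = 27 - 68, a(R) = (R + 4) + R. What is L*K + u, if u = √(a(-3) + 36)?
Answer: 1640 + √34 ≈ 1645.8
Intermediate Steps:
a(R) = 4 + 2*R (a(R) = (4 + R) + R = 4 + 2*R)
K = -41
L = -40 (L = 18 - 2*((-10 + 39) + 0) = 18 - 2*(29 + 0) = 18 - 2*29 = 18 - 58 = -40)
u = √34 (u = √((4 + 2*(-3)) + 36) = √((4 - 6) + 36) = √(-2 + 36) = √34 ≈ 5.8309)
L*K + u = -40*(-41) + √34 = 1640 + √34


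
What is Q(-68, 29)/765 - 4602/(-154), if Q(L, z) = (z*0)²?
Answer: 2301/77 ≈ 29.883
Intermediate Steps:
Q(L, z) = 0 (Q(L, z) = 0² = 0)
Q(-68, 29)/765 - 4602/(-154) = 0/765 - 4602/(-154) = 0*(1/765) - 4602*(-1/154) = 0 + 2301/77 = 2301/77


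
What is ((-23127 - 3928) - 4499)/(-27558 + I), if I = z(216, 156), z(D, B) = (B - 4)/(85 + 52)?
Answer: 2161449/1887647 ≈ 1.1451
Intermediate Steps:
z(D, B) = -4/137 + B/137 (z(D, B) = (-4 + B)/137 = (-4 + B)*(1/137) = -4/137 + B/137)
I = 152/137 (I = -4/137 + (1/137)*156 = -4/137 + 156/137 = 152/137 ≈ 1.1095)
((-23127 - 3928) - 4499)/(-27558 + I) = ((-23127 - 3928) - 4499)/(-27558 + 152/137) = (-27055 - 4499)/(-3775294/137) = -31554*(-137/3775294) = 2161449/1887647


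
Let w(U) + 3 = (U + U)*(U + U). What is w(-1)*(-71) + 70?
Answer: -1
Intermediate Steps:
w(U) = -3 + 4*U² (w(U) = -3 + (U + U)*(U + U) = -3 + (2*U)*(2*U) = -3 + 4*U²)
w(-1)*(-71) + 70 = (-3 + 4*(-1)²)*(-71) + 70 = (-3 + 4*1)*(-71) + 70 = (-3 + 4)*(-71) + 70 = 1*(-71) + 70 = -71 + 70 = -1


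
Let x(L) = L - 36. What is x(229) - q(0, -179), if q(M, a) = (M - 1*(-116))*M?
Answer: 193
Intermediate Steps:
q(M, a) = M*(116 + M) (q(M, a) = (M + 116)*M = (116 + M)*M = M*(116 + M))
x(L) = -36 + L
x(229) - q(0, -179) = (-36 + 229) - 0*(116 + 0) = 193 - 0*116 = 193 - 1*0 = 193 + 0 = 193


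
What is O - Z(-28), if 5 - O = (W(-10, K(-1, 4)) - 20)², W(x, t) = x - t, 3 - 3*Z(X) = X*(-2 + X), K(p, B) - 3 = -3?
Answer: -616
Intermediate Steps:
K(p, B) = 0 (K(p, B) = 3 - 3 = 0)
Z(X) = 1 - X*(-2 + X)/3
O = -895 (O = 5 - ((-10 - 1*0) - 20)² = 5 - ((-10 + 0) - 20)² = 5 - (-10 - 20)² = 5 - 1*(-30)² = 5 - 1*900 = 5 - 900 = -895)
O - Z(-28) = -895 - (1 - ⅓*(-28)² + (⅔)*(-28)) = -895 - (1 - ⅓*784 - 56/3) = -895 - (1 - 784/3 - 56/3) = -895 - 1*(-279) = -895 + 279 = -616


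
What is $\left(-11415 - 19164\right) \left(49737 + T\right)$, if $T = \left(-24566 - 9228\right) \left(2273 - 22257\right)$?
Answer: $-20652721240107$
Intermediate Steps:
$T = 675339296$ ($T = \left(-33794\right) \left(-19984\right) = 675339296$)
$\left(-11415 - 19164\right) \left(49737 + T\right) = \left(-11415 - 19164\right) \left(49737 + 675339296\right) = \left(-30579\right) 675389033 = -20652721240107$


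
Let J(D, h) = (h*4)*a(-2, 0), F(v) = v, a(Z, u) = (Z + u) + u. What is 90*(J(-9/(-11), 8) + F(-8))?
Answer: -6480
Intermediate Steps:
a(Z, u) = Z + 2*u
J(D, h) = -8*h (J(D, h) = (h*4)*(-2 + 2*0) = (4*h)*(-2 + 0) = (4*h)*(-2) = -8*h)
90*(J(-9/(-11), 8) + F(-8)) = 90*(-8*8 - 8) = 90*(-64 - 8) = 90*(-72) = -6480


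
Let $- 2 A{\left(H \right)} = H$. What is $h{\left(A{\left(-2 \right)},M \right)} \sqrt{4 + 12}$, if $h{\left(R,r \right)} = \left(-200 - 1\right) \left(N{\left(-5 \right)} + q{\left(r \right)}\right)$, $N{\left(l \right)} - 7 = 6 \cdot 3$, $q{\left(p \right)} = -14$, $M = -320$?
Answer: $-8844$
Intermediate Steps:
$A{\left(H \right)} = - \frac{H}{2}$
$N{\left(l \right)} = 25$ ($N{\left(l \right)} = 7 + 6 \cdot 3 = 7 + 18 = 25$)
$h{\left(R,r \right)} = -2211$ ($h{\left(R,r \right)} = \left(-200 - 1\right) \left(25 - 14\right) = \left(-201\right) 11 = -2211$)
$h{\left(A{\left(-2 \right)},M \right)} \sqrt{4 + 12} = - 2211 \sqrt{4 + 12} = - 2211 \sqrt{16} = \left(-2211\right) 4 = -8844$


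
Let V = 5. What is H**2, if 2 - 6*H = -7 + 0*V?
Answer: 9/4 ≈ 2.2500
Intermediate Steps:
H = 3/2 (H = 1/3 - (-7 + 0*5)/6 = 1/3 - (-7 + 0)/6 = 1/3 - 1/6*(-7) = 1/3 + 7/6 = 3/2 ≈ 1.5000)
H**2 = (3/2)**2 = 9/4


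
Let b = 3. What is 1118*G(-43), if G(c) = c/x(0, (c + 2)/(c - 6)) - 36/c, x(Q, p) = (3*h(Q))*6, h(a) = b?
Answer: 1235/27 ≈ 45.741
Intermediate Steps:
h(a) = 3
x(Q, p) = 54 (x(Q, p) = (3*3)*6 = 9*6 = 54)
G(c) = -36/c + c/54 (G(c) = c/54 - 36/c = -36/c + c/54)
1118*G(-43) = 1118*(-36/(-43) + (1/54)*(-43)) = 1118*(-36*(-1/43) - 43/54) = 1118*(36/43 - 43/54) = 1118*(95/2322) = 1235/27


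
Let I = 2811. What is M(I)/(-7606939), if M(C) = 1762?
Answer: -1762/7606939 ≈ -0.00023163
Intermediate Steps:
M(I)/(-7606939) = 1762/(-7606939) = 1762*(-1/7606939) = -1762/7606939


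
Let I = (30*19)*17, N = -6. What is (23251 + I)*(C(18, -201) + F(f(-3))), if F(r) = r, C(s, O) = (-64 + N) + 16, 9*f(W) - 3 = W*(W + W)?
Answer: -5105855/3 ≈ -1.7020e+6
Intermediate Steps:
f(W) = ⅓ + 2*W²/9 (f(W) = ⅓ + (W*(W + W))/9 = ⅓ + (W*(2*W))/9 = ⅓ + (2*W²)/9 = ⅓ + 2*W²/9)
C(s, O) = -54 (C(s, O) = (-64 - 6) + 16 = -70 + 16 = -54)
I = 9690 (I = 570*17 = 9690)
(23251 + I)*(C(18, -201) + F(f(-3))) = (23251 + 9690)*(-54 + (⅓ + (2/9)*(-3)²)) = 32941*(-54 + (⅓ + (2/9)*9)) = 32941*(-54 + (⅓ + 2)) = 32941*(-54 + 7/3) = 32941*(-155/3) = -5105855/3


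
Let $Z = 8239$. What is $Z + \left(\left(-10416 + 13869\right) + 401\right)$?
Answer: $12093$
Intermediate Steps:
$Z + \left(\left(-10416 + 13869\right) + 401\right) = 8239 + \left(\left(-10416 + 13869\right) + 401\right) = 8239 + \left(3453 + 401\right) = 8239 + 3854 = 12093$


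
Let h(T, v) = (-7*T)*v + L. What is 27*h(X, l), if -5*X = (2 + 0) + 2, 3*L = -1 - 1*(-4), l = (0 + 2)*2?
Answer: 3159/5 ≈ 631.80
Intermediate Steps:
l = 4 (l = 2*2 = 4)
L = 1 (L = (-1 - 1*(-4))/3 = (-1 + 4)/3 = (⅓)*3 = 1)
X = -⅘ (X = -((2 + 0) + 2)/5 = -(2 + 2)/5 = -⅕*4 = -⅘ ≈ -0.80000)
h(T, v) = 1 - 7*T*v (h(T, v) = (-7*T)*v + 1 = -7*T*v + 1 = 1 - 7*T*v)
27*h(X, l) = 27*(1 - 7*(-⅘)*4) = 27*(1 + 112/5) = 27*(117/5) = 3159/5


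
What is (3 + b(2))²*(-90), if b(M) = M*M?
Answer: -4410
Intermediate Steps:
b(M) = M²
(3 + b(2))²*(-90) = (3 + 2²)²*(-90) = (3 + 4)²*(-90) = 7²*(-90) = 49*(-90) = -4410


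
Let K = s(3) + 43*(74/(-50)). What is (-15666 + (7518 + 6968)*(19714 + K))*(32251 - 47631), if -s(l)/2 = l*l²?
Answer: -21828619061424/5 ≈ -4.3657e+12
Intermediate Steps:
s(l) = -2*l³ (s(l) = -2*l*l² = -2*l³)
K = -2941/25 (K = -2*3³ + 43*(74/(-50)) = -2*27 + 43*(74*(-1/50)) = -54 + 43*(-37/25) = -54 - 1591/25 = -2941/25 ≈ -117.64)
(-15666 + (7518 + 6968)*(19714 + K))*(32251 - 47631) = (-15666 + (7518 + 6968)*(19714 - 2941/25))*(32251 - 47631) = (-15666 + 14486*(489909/25))*(-15380) = (-15666 + 7096821774/25)*(-15380) = (7096430124/25)*(-15380) = -21828619061424/5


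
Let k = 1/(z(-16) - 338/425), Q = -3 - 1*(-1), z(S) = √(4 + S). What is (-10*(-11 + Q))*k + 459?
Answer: 257161499/570436 - 11740625*I*√3/570436 ≈ 450.82 - 35.649*I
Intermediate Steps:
Q = -2 (Q = -3 + 1 = -2)
k = 1/(-338/425 + 2*I*√3) (k = 1/(√(4 - 16) - 338/425) = 1/(√(-12) - 338*1/425) = 1/(2*I*√3 - 338/425) = 1/(-338/425 + 2*I*√3) ≈ -0.062956 - 0.27422*I)
(-10*(-11 + Q))*k + 459 = (-10*(-11 - 2))*(-71825/1140872 - 180625*I*√3/1140872) + 459 = (-10*(-13))*(-71825/1140872 - 180625*I*√3/1140872) + 459 = 130*(-71825/1140872 - 180625*I*√3/1140872) + 459 = (-4668625/570436 - 11740625*I*√3/570436) + 459 = 257161499/570436 - 11740625*I*√3/570436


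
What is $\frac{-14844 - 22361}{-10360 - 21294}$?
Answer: $\frac{5315}{4522} \approx 1.1754$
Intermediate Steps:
$\frac{-14844 - 22361}{-10360 - 21294} = - \frac{37205}{-10360 - 21294} = - \frac{37205}{-31654} = \left(-37205\right) \left(- \frac{1}{31654}\right) = \frac{5315}{4522}$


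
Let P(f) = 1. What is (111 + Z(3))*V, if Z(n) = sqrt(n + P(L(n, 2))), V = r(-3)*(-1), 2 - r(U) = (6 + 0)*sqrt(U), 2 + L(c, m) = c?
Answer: -226 + 678*I*sqrt(3) ≈ -226.0 + 1174.3*I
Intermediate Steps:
L(c, m) = -2 + c
r(U) = 2 - 6*sqrt(U) (r(U) = 2 - (6 + 0)*sqrt(U) = 2 - 6*sqrt(U))
V = -2 + 6*I*sqrt(3) (V = (2 - 6*I*sqrt(3))*(-1) = -2 + 6*I*sqrt(3) ≈ -2.0 + 10.392*I)
Z(n) = sqrt(1 + n) (Z(n) = sqrt(n + 1) = sqrt(1 + n))
(111 + Z(3))*V = (111 + sqrt(1 + 3))*(-2 + 6*I*sqrt(3)) = (111 + sqrt(4))*(-2 + 6*I*sqrt(3)) = (111 + 2)*(-2 + 6*I*sqrt(3)) = 113*(-2 + 6*I*sqrt(3)) = -226 + 678*I*sqrt(3)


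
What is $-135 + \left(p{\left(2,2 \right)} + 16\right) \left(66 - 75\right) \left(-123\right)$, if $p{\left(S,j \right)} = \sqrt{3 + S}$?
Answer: $17577 + 1107 \sqrt{5} \approx 20052.0$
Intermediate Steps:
$-135 + \left(p{\left(2,2 \right)} + 16\right) \left(66 - 75\right) \left(-123\right) = -135 + \left(\sqrt{3 + 2} + 16\right) \left(66 - 75\right) \left(-123\right) = -135 + \left(\sqrt{5} + 16\right) \left(-9\right) \left(-123\right) = -135 + \left(16 + \sqrt{5}\right) \left(-9\right) \left(-123\right) = -135 + \left(-144 - 9 \sqrt{5}\right) \left(-123\right) = -135 + \left(17712 + 1107 \sqrt{5}\right) = 17577 + 1107 \sqrt{5}$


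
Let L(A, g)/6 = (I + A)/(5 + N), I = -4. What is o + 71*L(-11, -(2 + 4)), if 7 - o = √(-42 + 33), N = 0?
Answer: -1271 - 3*I ≈ -1271.0 - 3.0*I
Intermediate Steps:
L(A, g) = -24/5 + 6*A/5 (L(A, g) = 6*((-4 + A)/(5 + 0)) = 6*((-4 + A)/5) = 6*((-4 + A)*(⅕)) = 6*(-⅘ + A/5) = -24/5 + 6*A/5)
o = 7 - 3*I (o = 7 - √(-42 + 33) = 7 - √(-9) = 7 - 3*I ≈ 7.0 - 3.0*I)
o + 71*L(-11, -(2 + 4)) = (7 - 3*I) + 71*(-24/5 + (6/5)*(-11)) = (7 - 3*I) + 71*(-24/5 - 66/5) = (7 - 3*I) + 71*(-18) = (7 - 3*I) - 1278 = -1271 - 3*I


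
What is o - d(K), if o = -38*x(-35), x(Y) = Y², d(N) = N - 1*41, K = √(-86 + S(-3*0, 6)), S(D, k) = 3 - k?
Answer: -46509 - I*√89 ≈ -46509.0 - 9.434*I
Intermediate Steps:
K = I*√89 (K = √(-86 + (3 - 1*6)) = √(-86 + (3 - 6)) = √(-86 - 3) = √(-89) = I*√89 ≈ 9.434*I)
d(N) = -41 + N (d(N) = N - 41 = -41 + N)
o = -46550 (o = -38*(-35)² = -38*1225 = -46550)
o - d(K) = -46550 - (-41 + I*√89) = -46550 + (41 - I*√89) = -46509 - I*√89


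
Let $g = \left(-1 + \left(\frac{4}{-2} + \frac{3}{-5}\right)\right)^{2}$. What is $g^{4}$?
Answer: $\frac{11019960576}{390625} \approx 28211.0$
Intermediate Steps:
$g = \frac{324}{25}$ ($g = \left(-1 + \left(4 \left(- \frac{1}{2}\right) + 3 \left(- \frac{1}{5}\right)\right)\right)^{2} = \left(-1 - \frac{13}{5}\right)^{2} = \left(- \frac{18}{5}\right)^{2} = \frac{324}{25} \approx 12.96$)
$g^{4} = \left(\frac{324}{25}\right)^{4} = \frac{11019960576}{390625}$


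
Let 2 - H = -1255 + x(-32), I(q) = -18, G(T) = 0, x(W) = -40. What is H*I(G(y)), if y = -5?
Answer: -23346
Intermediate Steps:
H = 1297 (H = 2 - (-1255 - 40) = 2 - 1*(-1295) = 2 + 1295 = 1297)
H*I(G(y)) = 1297*(-18) = -23346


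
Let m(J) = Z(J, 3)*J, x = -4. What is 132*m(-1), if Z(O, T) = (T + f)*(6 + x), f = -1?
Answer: -528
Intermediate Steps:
Z(O, T) = -2 + 2*T (Z(O, T) = (T - 1)*(6 - 4) = (-1 + T)*2 = -2 + 2*T)
m(J) = 4*J (m(J) = (-2 + 2*3)*J = (-2 + 6)*J = 4*J)
132*m(-1) = 132*(4*(-1)) = 132*(-4) = -528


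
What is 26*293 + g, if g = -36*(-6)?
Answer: 7834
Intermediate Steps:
g = 216
26*293 + g = 26*293 + 216 = 7618 + 216 = 7834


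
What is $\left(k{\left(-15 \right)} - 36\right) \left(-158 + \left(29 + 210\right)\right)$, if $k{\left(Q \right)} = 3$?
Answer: $-2673$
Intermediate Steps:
$\left(k{\left(-15 \right)} - 36\right) \left(-158 + \left(29 + 210\right)\right) = \left(3 - 36\right) \left(-158 + \left(29 + 210\right)\right) = - 33 \left(-158 + 239\right) = \left(-33\right) 81 = -2673$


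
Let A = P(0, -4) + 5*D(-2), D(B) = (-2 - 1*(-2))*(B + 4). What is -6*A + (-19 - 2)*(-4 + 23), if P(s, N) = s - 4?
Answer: -375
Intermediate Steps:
P(s, N) = -4 + s
D(B) = 0 (D(B) = (-2 + 2)*(4 + B) = 0*(4 + B) = 0)
A = -4 (A = (-4 + 0) + 5*0 = -4 + 0 = -4)
-6*A + (-19 - 2)*(-4 + 23) = -6*(-4) + (-19 - 2)*(-4 + 23) = 24 - 21*19 = 24 - 399 = -375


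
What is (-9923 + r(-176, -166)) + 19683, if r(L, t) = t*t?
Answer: 37316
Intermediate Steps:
r(L, t) = t²
(-9923 + r(-176, -166)) + 19683 = (-9923 + (-166)²) + 19683 = (-9923 + 27556) + 19683 = 17633 + 19683 = 37316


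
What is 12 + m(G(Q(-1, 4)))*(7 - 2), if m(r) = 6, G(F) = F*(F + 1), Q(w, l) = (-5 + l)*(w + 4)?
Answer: 42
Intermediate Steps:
Q(w, l) = (-5 + l)*(4 + w)
G(F) = F*(1 + F)
12 + m(G(Q(-1, 4)))*(7 - 2) = 12 + 6*(7 - 2) = 12 + 6*5 = 12 + 30 = 42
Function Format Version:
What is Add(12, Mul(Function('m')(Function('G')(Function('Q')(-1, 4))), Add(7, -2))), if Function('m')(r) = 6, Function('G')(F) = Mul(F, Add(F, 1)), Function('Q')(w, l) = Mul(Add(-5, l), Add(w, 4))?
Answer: 42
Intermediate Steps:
Function('Q')(w, l) = Mul(Add(-5, l), Add(4, w))
Function('G')(F) = Mul(F, Add(1, F))
Add(12, Mul(Function('m')(Function('G')(Function('Q')(-1, 4))), Add(7, -2))) = Add(12, Mul(6, Add(7, -2))) = Add(12, Mul(6, 5)) = Add(12, 30) = 42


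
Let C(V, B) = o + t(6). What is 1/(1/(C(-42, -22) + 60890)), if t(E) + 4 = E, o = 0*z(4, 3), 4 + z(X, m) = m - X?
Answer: 60892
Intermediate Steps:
z(X, m) = -4 + m - X (z(X, m) = -4 + (m - X) = -4 + m - X)
o = 0 (o = 0*(-4 + 3 - 1*4) = 0*(-4 + 3 - 4) = 0*(-5) = 0)
t(E) = -4 + E
C(V, B) = 2 (C(V, B) = 0 + (-4 + 6) = 0 + 2 = 2)
1/(1/(C(-42, -22) + 60890)) = 1/(1/(2 + 60890)) = 1/(1/60892) = 60892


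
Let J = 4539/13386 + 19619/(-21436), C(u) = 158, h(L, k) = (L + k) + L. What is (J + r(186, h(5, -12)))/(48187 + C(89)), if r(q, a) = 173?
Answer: 358519531/100523371740 ≈ 0.0035665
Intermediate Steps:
h(L, k) = k + 2*L
J = -1197985/2079292 (J = 4539*(1/13386) + 19619*(-1/21436) = 1513/4462 - 853/932 = -1197985/2079292 ≈ -0.57615)
(J + r(186, h(5, -12)))/(48187 + C(89)) = (-1197985/2079292 + 173)/(48187 + 158) = (358519531/2079292)/48345 = (358519531/2079292)*(1/48345) = 358519531/100523371740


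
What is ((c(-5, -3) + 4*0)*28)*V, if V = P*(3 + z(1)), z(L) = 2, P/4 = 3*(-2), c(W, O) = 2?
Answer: -6720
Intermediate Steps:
P = -24 (P = 4*(3*(-2)) = 4*(-6) = -24)
V = -120 (V = -24*(3 + 2) = -24*5 = -120)
((c(-5, -3) + 4*0)*28)*V = ((2 + 4*0)*28)*(-120) = ((2 + 0)*28)*(-120) = (2*28)*(-120) = 56*(-120) = -6720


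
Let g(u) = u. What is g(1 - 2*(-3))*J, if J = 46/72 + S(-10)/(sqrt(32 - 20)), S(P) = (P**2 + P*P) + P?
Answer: 161/36 + 665*sqrt(3)/3 ≈ 388.41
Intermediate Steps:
S(P) = P + 2*P**2 (S(P) = (P**2 + P**2) + P = 2*P**2 + P = P + 2*P**2)
J = 23/36 + 95*sqrt(3)/3 (J = 46/72 + (-10*(1 + 2*(-10)))/(sqrt(32 - 20)) = 46*(1/72) + (-10*(1 - 20))/(sqrt(12)) = 23/36 + (-10*(-19))/((2*sqrt(3))) = 23/36 + 190*(sqrt(3)/6) = 23/36 + 95*sqrt(3)/3 ≈ 55.487)
g(1 - 2*(-3))*J = (1 - 2*(-3))*(23/36 + 95*sqrt(3)/3) = (1 + 6)*(23/36 + 95*sqrt(3)/3) = 7*(23/36 + 95*sqrt(3)/3) = 161/36 + 665*sqrt(3)/3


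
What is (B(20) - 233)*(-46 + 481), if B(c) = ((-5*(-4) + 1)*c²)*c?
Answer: 72978645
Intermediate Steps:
B(c) = 21*c³ (B(c) = ((20 + 1)*c²)*c = (21*c²)*c = 21*c³)
(B(20) - 233)*(-46 + 481) = (21*20³ - 233)*(-46 + 481) = (21*8000 - 233)*435 = (168000 - 233)*435 = 167767*435 = 72978645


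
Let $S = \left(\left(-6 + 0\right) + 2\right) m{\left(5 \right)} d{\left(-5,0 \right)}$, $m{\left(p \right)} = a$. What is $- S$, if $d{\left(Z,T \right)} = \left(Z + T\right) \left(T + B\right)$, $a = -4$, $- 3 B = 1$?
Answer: $- \frac{80}{3} \approx -26.667$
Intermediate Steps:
$B = - \frac{1}{3}$ ($B = \left(- \frac{1}{3}\right) 1 = - \frac{1}{3} \approx -0.33333$)
$m{\left(p \right)} = -4$
$d{\left(Z,T \right)} = \left(- \frac{1}{3} + T\right) \left(T + Z\right)$ ($d{\left(Z,T \right)} = \left(Z + T\right) \left(T - \frac{1}{3}\right) = \left(T + Z\right) \left(- \frac{1}{3} + T\right) = \left(- \frac{1}{3} + T\right) \left(T + Z\right)$)
$S = \frac{80}{3}$ ($S = \left(\left(-6 + 0\right) + 2\right) \left(-4\right) \left(0^{2} - 0 - - \frac{5}{3} + 0 \left(-5\right)\right) = \left(-6 + 2\right) \left(-4\right) \left(0 + 0 + \frac{5}{3} + 0\right) = \left(-4\right) \left(-4\right) \frac{5}{3} = 16 \cdot \frac{5}{3} = \frac{80}{3} \approx 26.667$)
$- S = \left(-1\right) \frac{80}{3} = - \frac{80}{3}$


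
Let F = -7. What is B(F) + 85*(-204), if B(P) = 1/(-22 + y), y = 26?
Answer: -69359/4 ≈ -17340.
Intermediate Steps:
B(P) = 1/4 (B(P) = 1/(-22 + 26) = 1/4)
B(F) + 85*(-204) = 1/4 + 85*(-204) = 1/4 - 17340 = -69359/4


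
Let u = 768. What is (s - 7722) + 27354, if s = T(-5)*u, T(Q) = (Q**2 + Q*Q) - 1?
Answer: 57264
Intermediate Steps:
T(Q) = -1 + 2*Q**2 (T(Q) = (Q**2 + Q**2) - 1 = 2*Q**2 - 1 = -1 + 2*Q**2)
s = 37632 (s = (-1 + 2*(-5)**2)*768 = (-1 + 2*25)*768 = (-1 + 50)*768 = 49*768 = 37632)
(s - 7722) + 27354 = (37632 - 7722) + 27354 = 29910 + 27354 = 57264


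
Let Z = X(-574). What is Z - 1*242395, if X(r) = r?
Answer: -242969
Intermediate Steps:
Z = -574
Z - 1*242395 = -574 - 1*242395 = -574 - 242395 = -242969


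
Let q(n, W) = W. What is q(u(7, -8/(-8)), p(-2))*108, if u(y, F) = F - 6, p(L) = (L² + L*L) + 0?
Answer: 864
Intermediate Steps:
p(L) = 2*L² (p(L) = (L² + L²) + 0 = 2*L² + 0 = 2*L²)
u(y, F) = -6 + F
q(u(7, -8/(-8)), p(-2))*108 = (2*(-2)²)*108 = (2*4)*108 = 8*108 = 864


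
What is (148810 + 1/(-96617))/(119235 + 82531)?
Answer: 14377575769/19494025622 ≈ 0.73754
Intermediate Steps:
(148810 + 1/(-96617))/(119235 + 82531) = (148810 - 1/96617)/201766 = (14377575769/96617)*(1/201766) = 14377575769/19494025622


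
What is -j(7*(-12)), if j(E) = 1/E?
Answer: 1/84 ≈ 0.011905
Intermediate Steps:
-j(7*(-12)) = -1/(7*(-12)) = -1/(-84) = -1*(-1/84) = 1/84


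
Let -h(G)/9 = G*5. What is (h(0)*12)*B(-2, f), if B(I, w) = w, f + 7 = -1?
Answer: 0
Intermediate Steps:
f = -8 (f = -7 - 1 = -8)
h(G) = -45*G (h(G) = -9*G*5 = -45*G)
(h(0)*12)*B(-2, f) = (-45*0*12)*(-8) = (0*12)*(-8) = 0*(-8) = 0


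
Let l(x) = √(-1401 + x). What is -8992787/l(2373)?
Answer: -8992787*√3/54 ≈ -2.8844e+5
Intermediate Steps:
-8992787/l(2373) = -8992787/√(-1401 + 2373) = -8992787*√3/54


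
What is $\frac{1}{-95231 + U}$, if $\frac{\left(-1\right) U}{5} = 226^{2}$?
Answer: $- \frac{1}{350611} \approx -2.8522 \cdot 10^{-6}$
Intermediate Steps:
$U = -255380$ ($U = - 5 \cdot 226^{2} = \left(-5\right) 51076 = -255380$)
$\frac{1}{-95231 + U} = \frac{1}{-95231 - 255380} = \frac{1}{-350611} = - \frac{1}{350611}$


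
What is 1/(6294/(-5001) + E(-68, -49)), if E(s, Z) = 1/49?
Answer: -81683/101135 ≈ -0.80766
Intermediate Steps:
E(s, Z) = 1/49
1/(6294/(-5001) + E(-68, -49)) = 1/(6294/(-5001) + 1/49) = 1/(6294*(-1/5001) + 1/49) = 1/(-2098/1667 + 1/49) = 1/(-101135/81683) = -81683/101135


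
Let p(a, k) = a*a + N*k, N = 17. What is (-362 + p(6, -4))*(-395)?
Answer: 155630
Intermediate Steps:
p(a, k) = a² + 17*k (p(a, k) = a*a + 17*k = a² + 17*k)
(-362 + p(6, -4))*(-395) = (-362 + (6² + 17*(-4)))*(-395) = (-362 + (36 - 68))*(-395) = (-362 - 32)*(-395) = -394*(-395) = 155630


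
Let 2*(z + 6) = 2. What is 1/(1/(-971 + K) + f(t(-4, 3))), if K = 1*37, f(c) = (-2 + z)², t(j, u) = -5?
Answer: 934/45765 ≈ 0.020409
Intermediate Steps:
z = -5 (z = -6 + (½)*2 = -6 + 1 = -5)
f(c) = 49 (f(c) = (-2 - 5)² = (-7)² = 49)
K = 37
1/(1/(-971 + K) + f(t(-4, 3))) = 1/(1/(-971 + 37) + 49) = 1/(1/(-934) + 49) = 1/(-1/934 + 49) = 1/(45765/934) = 934/45765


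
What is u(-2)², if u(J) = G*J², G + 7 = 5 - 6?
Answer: 1024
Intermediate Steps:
G = -8 (G = -7 + (5 - 6) = -7 - 1 = -8)
u(J) = -8*J²
u(-2)² = (-8*(-2)²)² = (-8*4)² = (-32)² = 1024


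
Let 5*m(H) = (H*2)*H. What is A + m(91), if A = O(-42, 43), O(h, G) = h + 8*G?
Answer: 18072/5 ≈ 3614.4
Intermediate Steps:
A = 302 (A = -42 + 8*43 = -42 + 344 = 302)
m(H) = 2*H²/5 (m(H) = ((H*2)*H)/5 = ((2*H)*H)/5 = (2*H²)/5 = 2*H²/5)
A + m(91) = 302 + (⅖)*91² = 302 + (⅖)*8281 = 302 + 16562/5 = 18072/5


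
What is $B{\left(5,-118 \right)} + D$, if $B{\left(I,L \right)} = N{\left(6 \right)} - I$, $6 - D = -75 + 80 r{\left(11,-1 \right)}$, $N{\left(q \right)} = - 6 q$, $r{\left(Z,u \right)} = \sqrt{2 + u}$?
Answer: $-40$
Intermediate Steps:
$D = 1$ ($D = 6 - \left(-75 + 80 \sqrt{2 - 1}\right) = 6 - \left(-75 + 80 \sqrt{1}\right) = 6 - \left(-75 + 80 \cdot 1\right) = 6 - \left(-75 + 80\right) = 6 - 5 = 1$)
$B{\left(I,L \right)} = -36 - I$ ($B{\left(I,L \right)} = \left(-6\right) 6 - I = -36 - I$)
$B{\left(5,-118 \right)} + D = \left(-36 - 5\right) + 1 = -41 + 1 = -40$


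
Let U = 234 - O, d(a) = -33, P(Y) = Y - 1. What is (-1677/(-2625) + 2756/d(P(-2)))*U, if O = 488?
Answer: 607835462/28875 ≈ 21051.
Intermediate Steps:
P(Y) = -1 + Y
U = -254 (U = 234 - 1*488 = 234 - 488 = -254)
(-1677/(-2625) + 2756/d(P(-2)))*U = (-1677/(-2625) + 2756/(-33))*(-254) = (-1677*(-1/2625) + 2756*(-1/33))*(-254) = (559/875 - 2756/33)*(-254) = -2393053/28875*(-254) = 607835462/28875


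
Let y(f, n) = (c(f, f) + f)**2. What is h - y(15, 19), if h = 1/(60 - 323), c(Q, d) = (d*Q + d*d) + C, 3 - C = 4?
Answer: -56622849/263 ≈ -2.1530e+5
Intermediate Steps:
C = -1 (C = 3 - 1*4 = 3 - 4 = -1)
c(Q, d) = -1 + d**2 + Q*d (c(Q, d) = (d*Q + d*d) - 1 = (Q*d + d**2) - 1 = (d**2 + Q*d) - 1 = -1 + d**2 + Q*d)
y(f, n) = (-1 + f + 2*f**2)**2 (y(f, n) = ((-1 + f**2 + f*f) + f)**2 = ((-1 + f**2 + f**2) + f)**2 = ((-1 + 2*f**2) + f)**2 = (-1 + f + 2*f**2)**2)
h = -1/263 (h = 1/(-263) = -1/263 ≈ -0.0038023)
h - y(15, 19) = -1/263 - (-1 + 15 + 2*15**2)**2 = -1/263 - (-1 + 15 + 2*225)**2 = -1/263 - (-1 + 15 + 450)**2 = -1/263 - 1*464**2 = -1/263 - 1*215296 = -1/263 - 215296 = -56622849/263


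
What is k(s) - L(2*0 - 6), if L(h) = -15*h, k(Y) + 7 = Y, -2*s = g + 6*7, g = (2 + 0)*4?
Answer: -122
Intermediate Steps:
g = 8 (g = 2*4 = 8)
s = -25 (s = -(8 + 6*7)/2 = -(8 + 42)/2 = -½*50 = -25)
k(Y) = -7 + Y
k(s) - L(2*0 - 6) = (-7 - 25) - (-15)*(2*0 - 6) = -32 - (-15)*(0 - 6) = -32 - (-15)*(-6) = -32 - 1*90 = -32 - 90 = -122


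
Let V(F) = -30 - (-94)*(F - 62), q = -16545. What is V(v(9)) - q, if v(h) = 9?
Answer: 11533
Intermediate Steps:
V(F) = -5858 + 94*F (V(F) = -30 - (-94)*(-62 + F) = -30 - (5828 - 94*F) = -30 + (-5828 + 94*F) = -5858 + 94*F)
V(v(9)) - q = (-5858 + 94*9) - 1*(-16545) = (-5858 + 846) + 16545 = -5012 + 16545 = 11533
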